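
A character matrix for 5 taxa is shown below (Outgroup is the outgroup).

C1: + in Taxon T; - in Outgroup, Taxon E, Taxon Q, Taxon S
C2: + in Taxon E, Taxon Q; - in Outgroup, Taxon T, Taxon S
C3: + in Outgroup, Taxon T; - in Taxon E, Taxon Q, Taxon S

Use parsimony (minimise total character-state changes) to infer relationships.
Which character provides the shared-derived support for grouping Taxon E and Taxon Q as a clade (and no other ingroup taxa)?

C2

Character polarity is set by the outgroup: the derived state is whichever differs from the outgroup's state, so for C3 the derived state is '-', and for the remaining characters it is '+'.
C1: derived state '+' in Taxon T only — an autapomorphy, so it tells us nothing about relationships among taxa.
C2: derived state '+' in Taxon E and Taxon Q only — synapomorphy for {Taxon E, Taxon Q}.
C3 (derived state '-') is shared by Taxon E, Taxon Q, and Taxon S — a synapomorphy uniting that clade.
Most parsimonious ingroup topology: (((Taxon E,Taxon Q),Taxon S),Taxon T).
The clade {Taxon E, Taxon Q} is supported by C2: its derived state '+' occurs in exactly those taxa and in no other taxon (including the outgroup).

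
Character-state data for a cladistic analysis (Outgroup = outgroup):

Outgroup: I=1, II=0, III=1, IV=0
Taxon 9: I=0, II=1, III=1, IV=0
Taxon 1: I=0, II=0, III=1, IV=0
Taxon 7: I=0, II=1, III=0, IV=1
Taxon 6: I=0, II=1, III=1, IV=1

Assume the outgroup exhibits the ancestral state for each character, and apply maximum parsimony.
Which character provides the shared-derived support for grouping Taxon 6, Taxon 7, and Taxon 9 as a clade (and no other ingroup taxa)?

II

Character polarity is set by the outgroup: the derived state is whichever differs from the outgroup's state, so for I, III the derived state is '0', and for the remaining characters it is '1'.
All ingroup taxa share the derived state '0' for I; it defines the ingroup but does not resolve relationships within it.
II (derived state '1') is shared by Taxon 6, Taxon 7, and Taxon 9 — a synapomorphy uniting that clade.
III: derived state '0' in Taxon 7 only — an autapomorphy, so it tells us nothing about relationships among taxa.
Only Taxon 6 and Taxon 7 show the derived state '1' for IV, supporting them as a clade.
Most parsimonious ingroup topology: ((Taxon 9,(Taxon 6,Taxon 7)),Taxon 1).
The clade {Taxon 6, Taxon 7, Taxon 9} is supported by II: its derived state '1' occurs in exactly those taxa and in no other taxon (including the outgroup).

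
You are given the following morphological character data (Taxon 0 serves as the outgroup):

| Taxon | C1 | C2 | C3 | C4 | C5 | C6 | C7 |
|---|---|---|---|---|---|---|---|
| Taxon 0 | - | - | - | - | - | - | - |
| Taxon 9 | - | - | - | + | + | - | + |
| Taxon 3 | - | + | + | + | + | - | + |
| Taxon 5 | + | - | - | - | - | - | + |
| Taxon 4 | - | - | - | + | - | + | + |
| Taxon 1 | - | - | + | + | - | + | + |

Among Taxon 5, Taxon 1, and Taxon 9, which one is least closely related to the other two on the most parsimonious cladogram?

Taxon 5

The outgroup has state '-' for every character, so '+' is the derived state throughout.
C1: derived state '+' in Taxon 5 only — an autapomorphy, so it tells us nothing about relationships among taxa.
C2: derived state '+' in Taxon 3 only — an autapomorphy, so it tells us nothing about relationships among taxa.
C3 groups Taxon 1 and Taxon 3, which is incompatible with the clades supported by the remaining characters; treating it as convergent (homoplasy) costs fewer steps than any alternative tree.
C4: derived state '+' in Taxon 1, Taxon 3, Taxon 4, and Taxon 9 only — synapomorphy for {Taxon 1, Taxon 3, Taxon 4, Taxon 9}.
Only Taxon 3 and Taxon 9 show the derived state '+' for C5, supporting them as a clade.
C6: derived state '+' in Taxon 1 and Taxon 4 only — synapomorphy for {Taxon 1, Taxon 4}.
All ingroup taxa share the derived state '+' for C7; it defines the ingroup but does not resolve relationships within it.
Most parsimonious ingroup topology: (((Taxon 9,Taxon 3),(Taxon 4,Taxon 1)),Taxon 5).
Taxon 9 and Taxon 1 share a more recent common ancestor with each other than either does with Taxon 5, so Taxon 5 is the least closely related of the three.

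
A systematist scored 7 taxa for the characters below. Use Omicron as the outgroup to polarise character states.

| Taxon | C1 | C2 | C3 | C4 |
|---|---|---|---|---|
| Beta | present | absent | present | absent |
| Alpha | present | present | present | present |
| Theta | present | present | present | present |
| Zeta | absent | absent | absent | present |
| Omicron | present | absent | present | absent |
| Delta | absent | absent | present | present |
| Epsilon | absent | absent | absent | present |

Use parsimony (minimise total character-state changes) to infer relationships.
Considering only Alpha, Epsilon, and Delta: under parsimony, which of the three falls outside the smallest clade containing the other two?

Character polarity is set by the outgroup: the derived state is whichever differs from the outgroup's state, so for C1, C3 the derived state is 'absent', and for the remaining characters it is 'present'.
Only Delta, Epsilon, and Zeta show the derived state 'absent' for C1, supporting them as a clade.
C2 (derived state 'present') is shared by Alpha and Theta — a synapomorphy uniting that clade.
C3: derived state 'absent' in Epsilon and Zeta only — synapomorphy for {Epsilon, Zeta}.
C4 (derived state 'present') is shared by Alpha, Delta, Epsilon, Theta, and Zeta — a synapomorphy uniting that clade.
Most parsimonious ingroup topology: (((Theta,Alpha),((Zeta,Epsilon),Delta)),Beta).
Epsilon and Delta share a more recent common ancestor with each other than either does with Alpha, so Alpha is the least closely related of the three.

Alpha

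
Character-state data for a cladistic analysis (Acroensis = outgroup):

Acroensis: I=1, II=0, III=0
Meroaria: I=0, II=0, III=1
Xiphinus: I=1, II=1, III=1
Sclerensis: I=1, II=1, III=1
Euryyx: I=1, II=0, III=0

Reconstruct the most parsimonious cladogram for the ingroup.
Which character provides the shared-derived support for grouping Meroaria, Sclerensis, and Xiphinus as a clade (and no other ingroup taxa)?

Character polarity is set by the outgroup: the derived state is whichever differs from the outgroup's state, so for I the derived state is '0', and for the remaining characters it is '1'.
I: derived state '0' in Meroaria only — an autapomorphy, so it tells us nothing about relationships among taxa.
II (derived state '1') is shared by Sclerensis and Xiphinus — a synapomorphy uniting that clade.
Only Meroaria, Sclerensis, and Xiphinus show the derived state '1' for III, supporting them as a clade.
Most parsimonious ingroup topology: ((Meroaria,(Xiphinus,Sclerensis)),Euryyx).
The clade {Meroaria, Sclerensis, Xiphinus} is supported by III: its derived state '1' occurs in exactly those taxa and in no other taxon (including the outgroup).

III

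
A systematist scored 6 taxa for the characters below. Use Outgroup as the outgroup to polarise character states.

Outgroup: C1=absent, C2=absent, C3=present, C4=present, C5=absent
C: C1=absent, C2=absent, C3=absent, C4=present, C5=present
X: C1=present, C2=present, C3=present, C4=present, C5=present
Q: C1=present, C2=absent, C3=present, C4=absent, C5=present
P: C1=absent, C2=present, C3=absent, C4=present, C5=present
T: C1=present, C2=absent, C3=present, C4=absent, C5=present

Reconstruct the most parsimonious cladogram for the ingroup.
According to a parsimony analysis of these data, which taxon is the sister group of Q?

Character polarity is set by the outgroup: the derived state is whichever differs from the outgroup's state, so for C3, C4 the derived state is 'absent', and for the remaining characters it is 'present'.
C1: derived state 'present' in Q, T, and X only — synapomorphy for {Q, T, X}.
C2 (state 'present') occurs in P and X but conflicts with the nesting implied by the other characters — most parsimoniously interpreted as homoplasy.
C3 (derived state 'absent') is shared by C and P — a synapomorphy uniting that clade.
C4 (derived state 'absent') is shared by Q and T — a synapomorphy uniting that clade.
C5 (derived state 'present') is shared by all ingroup taxa — unites the whole ingroup.
Most parsimonious ingroup topology: ((C,P),(X,(Q,T))).
Q and T form a cherry on this tree, so they are sister taxa.

T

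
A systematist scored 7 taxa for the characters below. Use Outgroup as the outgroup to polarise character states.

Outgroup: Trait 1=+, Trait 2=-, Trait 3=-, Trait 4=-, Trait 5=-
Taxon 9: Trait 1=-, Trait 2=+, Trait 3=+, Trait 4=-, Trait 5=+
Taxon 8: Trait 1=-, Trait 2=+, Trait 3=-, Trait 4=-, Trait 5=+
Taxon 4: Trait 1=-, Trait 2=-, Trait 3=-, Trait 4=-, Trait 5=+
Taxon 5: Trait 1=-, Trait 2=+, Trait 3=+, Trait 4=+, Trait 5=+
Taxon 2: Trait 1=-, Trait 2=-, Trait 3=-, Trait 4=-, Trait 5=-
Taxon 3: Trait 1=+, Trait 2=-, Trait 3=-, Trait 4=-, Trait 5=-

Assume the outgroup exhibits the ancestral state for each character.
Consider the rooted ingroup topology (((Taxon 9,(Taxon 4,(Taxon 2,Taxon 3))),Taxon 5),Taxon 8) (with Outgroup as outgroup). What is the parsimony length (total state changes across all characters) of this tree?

Map each character onto (((Taxon 9,(Taxon 4,(Taxon 2,Taxon 3))),Taxon 5),Taxon 8) (rooted by Outgroup) and count the minimum state changes it requires (Fitch parsimony):
Trait 1: 2; Trait 2: 2; Trait 3: 2; Trait 4: 1; Trait 5: 2.
Total tree length = 9.

9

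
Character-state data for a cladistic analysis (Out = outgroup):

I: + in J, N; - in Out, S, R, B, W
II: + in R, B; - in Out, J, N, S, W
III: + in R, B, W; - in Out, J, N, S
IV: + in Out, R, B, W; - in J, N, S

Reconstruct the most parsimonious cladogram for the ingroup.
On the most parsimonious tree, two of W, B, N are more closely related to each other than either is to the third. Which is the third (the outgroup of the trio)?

Character polarity is set by the outgroup: the derived state is whichever differs from the outgroup's state, so for IV the derived state is '-', and for the remaining characters it is '+'.
I (derived state '+') is shared by J and N — a synapomorphy uniting that clade.
II (derived state '+') is shared by B and R — a synapomorphy uniting that clade.
III (derived state '+') is shared by B, R, and W — a synapomorphy uniting that clade.
IV: derived state '-' in J, N, and S only — synapomorphy for {J, N, S}.
Most parsimonious ingroup topology: (((J,N),S),((R,B),W)).
W and B share a more recent common ancestor with each other than either does with N, so N is the least closely related of the three.

N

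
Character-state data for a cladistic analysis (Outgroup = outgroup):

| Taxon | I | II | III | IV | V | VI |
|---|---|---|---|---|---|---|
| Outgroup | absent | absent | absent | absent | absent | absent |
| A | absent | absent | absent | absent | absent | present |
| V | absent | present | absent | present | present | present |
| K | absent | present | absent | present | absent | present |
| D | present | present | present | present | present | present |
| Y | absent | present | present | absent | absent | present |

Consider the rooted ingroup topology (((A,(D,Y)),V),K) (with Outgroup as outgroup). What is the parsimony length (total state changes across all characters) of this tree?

Map each character onto (((A,(D,Y)),V),K) (rooted by Outgroup) and count the minimum state changes it requires (Fitch parsimony):
I: 1; II: 2; III: 1; IV: 3; V: 2; VI: 1.
Total tree length = 10.

10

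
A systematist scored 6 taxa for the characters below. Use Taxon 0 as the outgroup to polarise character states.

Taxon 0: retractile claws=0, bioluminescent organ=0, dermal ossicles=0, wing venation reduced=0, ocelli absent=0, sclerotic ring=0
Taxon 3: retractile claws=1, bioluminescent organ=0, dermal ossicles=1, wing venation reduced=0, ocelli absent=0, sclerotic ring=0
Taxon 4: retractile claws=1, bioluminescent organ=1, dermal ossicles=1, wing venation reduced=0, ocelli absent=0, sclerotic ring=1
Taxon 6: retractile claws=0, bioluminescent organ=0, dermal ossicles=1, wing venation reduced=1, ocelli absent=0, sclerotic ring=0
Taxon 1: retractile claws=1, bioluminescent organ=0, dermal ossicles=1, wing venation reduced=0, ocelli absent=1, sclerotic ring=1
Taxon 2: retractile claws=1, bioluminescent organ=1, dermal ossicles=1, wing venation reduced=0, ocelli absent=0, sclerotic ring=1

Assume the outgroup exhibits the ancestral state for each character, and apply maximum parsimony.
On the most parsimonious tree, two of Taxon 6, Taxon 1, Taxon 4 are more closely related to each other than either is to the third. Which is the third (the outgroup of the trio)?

Taxon 6

The outgroup has state '0' for every character, so '1' is the derived state throughout.
retractile claws (derived state '1') is shared by Taxon 1, Taxon 2, Taxon 3, and Taxon 4 — a synapomorphy uniting that clade.
Only Taxon 2 and Taxon 4 show the derived state '1' for bioluminescent organ, supporting them as a clade.
dermal ossicles (derived state '1') is shared by all ingroup taxa — unites the whole ingroup.
wing venation reduced (derived state '1') is unique to Taxon 6 (autapomorphy; uninformative for grouping).
ocelli absent (derived state '1') is unique to Taxon 1 (autapomorphy; uninformative for grouping).
Only Taxon 1, Taxon 2, and Taxon 4 show the derived state '1' for sclerotic ring, supporting them as a clade.
Most parsimonious ingroup topology: ((Taxon 3,((Taxon 4,Taxon 2),Taxon 1)),Taxon 6).
Taxon 4 and Taxon 1 share a more recent common ancestor with each other than either does with Taxon 6, so Taxon 6 is the least closely related of the three.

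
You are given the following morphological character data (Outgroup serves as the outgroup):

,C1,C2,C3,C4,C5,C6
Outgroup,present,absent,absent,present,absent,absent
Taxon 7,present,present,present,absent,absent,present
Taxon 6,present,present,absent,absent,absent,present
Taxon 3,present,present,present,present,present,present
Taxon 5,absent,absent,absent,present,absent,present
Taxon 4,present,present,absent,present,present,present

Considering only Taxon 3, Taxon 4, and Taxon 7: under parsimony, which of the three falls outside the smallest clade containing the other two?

Character polarity is set by the outgroup: the derived state is whichever differs from the outgroup's state, so for C1, C4 the derived state is 'absent', and for the remaining characters it is 'present'.
C1: derived state 'absent' in Taxon 5 only — an autapomorphy, so it tells us nothing about relationships among taxa.
C2: derived state 'present' in Taxon 3, Taxon 4, Taxon 6, and Taxon 7 only — synapomorphy for {Taxon 3, Taxon 4, Taxon 6, Taxon 7}.
C3 groups Taxon 3 and Taxon 7, which is incompatible with the clades supported by the remaining characters; treating it as convergent (homoplasy) costs fewer steps than any alternative tree.
Only Taxon 6 and Taxon 7 show the derived state 'absent' for C4, supporting them as a clade.
Only Taxon 3 and Taxon 4 show the derived state 'present' for C5, supporting them as a clade.
All ingroup taxa share the derived state 'present' for C6; it defines the ingroup but does not resolve relationships within it.
Most parsimonious ingroup topology: (((Taxon 7,Taxon 6),(Taxon 3,Taxon 4)),Taxon 5).
Taxon 3 and Taxon 4 share a more recent common ancestor with each other than either does with Taxon 7, so Taxon 7 is the least closely related of the three.

Taxon 7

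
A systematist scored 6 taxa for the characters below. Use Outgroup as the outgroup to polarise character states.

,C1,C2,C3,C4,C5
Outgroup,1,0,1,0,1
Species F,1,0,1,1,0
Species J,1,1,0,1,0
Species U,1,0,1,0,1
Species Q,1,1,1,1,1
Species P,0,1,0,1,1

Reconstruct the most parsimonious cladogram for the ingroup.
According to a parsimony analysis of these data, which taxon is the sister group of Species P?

Character polarity is set by the outgroup: the derived state is whichever differs from the outgroup's state, so for C1, C3, C5 the derived state is '0', and for the remaining characters it is '1'.
C1: derived state '0' in Species P only — an autapomorphy, so it tells us nothing about relationships among taxa.
Only Species J, Species P, and Species Q show the derived state '1' for C2, supporting them as a clade.
C3 (derived state '0') is shared by Species J and Species P — a synapomorphy uniting that clade.
C4: derived state '1' in Species F, Species J, Species P, and Species Q only — synapomorphy for {Species F, Species J, Species P, Species Q}.
C5 groups Species F and Species J, which is incompatible with the clades supported by the remaining characters; treating it as convergent (homoplasy) costs fewer steps than any alternative tree.
Most parsimonious ingroup topology: ((Species F,((Species J,Species P),Species Q)),Species U).
Species P and Species J form a cherry on this tree, so they are sister taxa.

Species J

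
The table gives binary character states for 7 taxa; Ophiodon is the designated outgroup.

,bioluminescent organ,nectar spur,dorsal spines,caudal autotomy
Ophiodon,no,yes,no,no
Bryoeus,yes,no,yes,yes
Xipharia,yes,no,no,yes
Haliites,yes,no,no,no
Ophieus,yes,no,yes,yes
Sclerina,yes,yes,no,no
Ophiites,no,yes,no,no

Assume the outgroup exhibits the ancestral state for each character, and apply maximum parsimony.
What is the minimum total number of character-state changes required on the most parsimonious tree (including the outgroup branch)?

Character polarity is set by the outgroup: the derived state is whichever differs from the outgroup's state, so for nectar spur the derived state is 'no', and for the remaining characters it is 'yes'.
bioluminescent organ (derived state 'yes') is shared by Bryoeus, Haliites, Ophieus, Sclerina, and Xipharia — a synapomorphy uniting that clade.
Only Bryoeus, Haliites, Ophieus, and Xipharia show the derived state 'no' for nectar spur, supporting them as a clade.
dorsal spines (derived state 'yes') is shared by Bryoeus and Ophieus — a synapomorphy uniting that clade.
Only Bryoeus, Ophieus, and Xipharia show the derived state 'yes' for caudal autotomy, supporting them as a clade.
Most parsimonious ingroup topology: (((((Bryoeus,Ophieus),Xipharia),Haliites),Sclerina),Ophiites).
Changes per character on this tree: bioluminescent organ: 1; nectar spur: 1; dorsal spines: 1; caudal autotomy: 1.
Total = 4.

4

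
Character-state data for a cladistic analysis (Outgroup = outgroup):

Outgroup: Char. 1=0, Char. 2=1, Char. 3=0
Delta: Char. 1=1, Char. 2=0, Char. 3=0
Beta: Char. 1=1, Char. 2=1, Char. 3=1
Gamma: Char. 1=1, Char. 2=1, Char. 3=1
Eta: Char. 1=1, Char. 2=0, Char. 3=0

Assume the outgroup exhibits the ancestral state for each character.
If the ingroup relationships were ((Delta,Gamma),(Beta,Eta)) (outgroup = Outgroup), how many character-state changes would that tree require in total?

Map each character onto ((Delta,Gamma),(Beta,Eta)) (rooted by Outgroup) and count the minimum state changes it requires (Fitch parsimony):
Char. 1: 1; Char. 2: 2; Char. 3: 2.
Total tree length = 5.

5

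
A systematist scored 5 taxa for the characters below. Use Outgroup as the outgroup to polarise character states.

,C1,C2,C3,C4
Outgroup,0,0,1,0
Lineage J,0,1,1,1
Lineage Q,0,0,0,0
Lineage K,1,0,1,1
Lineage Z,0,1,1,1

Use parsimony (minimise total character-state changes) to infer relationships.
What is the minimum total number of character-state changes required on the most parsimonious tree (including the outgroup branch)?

4

Character polarity is set by the outgroup: the derived state is whichever differs from the outgroup's state, so for C3 the derived state is '0', and for the remaining characters it is '1'.
C1: derived state '1' in Lineage K only — an autapomorphy, so it tells us nothing about relationships among taxa.
C2 (derived state '1') is shared by Lineage J and Lineage Z — a synapomorphy uniting that clade.
C3 (derived state '0') is unique to Lineage Q (autapomorphy; uninformative for grouping).
C4: derived state '1' in Lineage J, Lineage K, and Lineage Z only — synapomorphy for {Lineage J, Lineage K, Lineage Z}.
Most parsimonious ingroup topology: (((Lineage J,Lineage Z),Lineage K),Lineage Q).
Changes per character on this tree: C1: 1; C2: 1; C3: 1; C4: 1.
Total = 4.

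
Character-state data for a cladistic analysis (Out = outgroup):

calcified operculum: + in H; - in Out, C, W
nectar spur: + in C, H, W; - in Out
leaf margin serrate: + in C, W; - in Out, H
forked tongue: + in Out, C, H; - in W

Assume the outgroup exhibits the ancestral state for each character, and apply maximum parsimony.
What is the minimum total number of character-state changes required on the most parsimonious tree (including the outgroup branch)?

Character polarity is set by the outgroup: the derived state is whichever differs from the outgroup's state, so for forked tongue the derived state is '-', and for the remaining characters it is '+'.
calcified operculum: derived state '+' in H only — an autapomorphy, so it tells us nothing about relationships among taxa.
All ingroup taxa share the derived state '+' for nectar spur; it defines the ingroup but does not resolve relationships within it.
Only C and W show the derived state '+' for leaf margin serrate, supporting them as a clade.
forked tongue (derived state '-') is unique to W (autapomorphy; uninformative for grouping).
Most parsimonious ingroup topology: ((C,W),H).
Changes per character on this tree: calcified operculum: 1; nectar spur: 1; leaf margin serrate: 1; forked tongue: 1.
Total = 4.

4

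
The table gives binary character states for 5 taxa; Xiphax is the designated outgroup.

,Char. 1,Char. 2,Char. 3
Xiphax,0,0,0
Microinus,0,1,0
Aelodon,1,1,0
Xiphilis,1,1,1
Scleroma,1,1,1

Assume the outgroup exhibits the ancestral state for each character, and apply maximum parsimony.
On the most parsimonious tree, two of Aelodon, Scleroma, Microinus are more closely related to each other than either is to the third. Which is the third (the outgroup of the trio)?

The outgroup has state '0' for every character, so '1' is the derived state throughout.
Char. 1 (derived state '1') is shared by Aelodon, Scleroma, and Xiphilis — a synapomorphy uniting that clade.
Char. 2 (derived state '1') is shared by all ingroup taxa — unites the whole ingroup.
Char. 3: derived state '1' in Scleroma and Xiphilis only — synapomorphy for {Scleroma, Xiphilis}.
Most parsimonious ingroup topology: (Microinus,(Aelodon,(Xiphilis,Scleroma))).
Aelodon and Scleroma share a more recent common ancestor with each other than either does with Microinus, so Microinus is the least closely related of the three.

Microinus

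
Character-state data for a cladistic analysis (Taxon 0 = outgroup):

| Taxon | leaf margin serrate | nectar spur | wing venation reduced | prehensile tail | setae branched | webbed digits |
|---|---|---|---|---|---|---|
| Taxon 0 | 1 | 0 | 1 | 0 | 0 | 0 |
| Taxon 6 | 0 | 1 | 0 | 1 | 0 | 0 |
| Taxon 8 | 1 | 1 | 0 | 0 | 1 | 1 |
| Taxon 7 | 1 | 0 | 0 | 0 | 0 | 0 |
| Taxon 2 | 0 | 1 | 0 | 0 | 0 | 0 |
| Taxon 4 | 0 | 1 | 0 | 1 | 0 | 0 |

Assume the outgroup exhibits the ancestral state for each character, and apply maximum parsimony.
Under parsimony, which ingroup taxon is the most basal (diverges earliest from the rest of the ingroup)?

Character polarity is set by the outgroup: the derived state is whichever differs from the outgroup's state, so for leaf margin serrate, wing venation reduced the derived state is '0', and for the remaining characters it is '1'.
leaf margin serrate (derived state '0') is shared by Taxon 2, Taxon 4, and Taxon 6 — a synapomorphy uniting that clade.
nectar spur (derived state '1') is shared by Taxon 2, Taxon 4, Taxon 6, and Taxon 8 — a synapomorphy uniting that clade.
All ingroup taxa share the derived state '0' for wing venation reduced; it defines the ingroup but does not resolve relationships within it.
prehensile tail (derived state '1') is shared by Taxon 4 and Taxon 6 — a synapomorphy uniting that clade.
setae branched: derived state '1' in Taxon 8 only — an autapomorphy, so it tells us nothing about relationships among taxa.
webbed digits (derived state '1') is unique to Taxon 8 (autapomorphy; uninformative for grouping).
Most parsimonious ingroup topology: ((((Taxon 6,Taxon 4),Taxon 2),Taxon 8),Taxon 7).
Taxon 7 is sister to the clade containing all other ingroup taxa, so it is the earliest-diverging (most basal) ingroup lineage.

Taxon 7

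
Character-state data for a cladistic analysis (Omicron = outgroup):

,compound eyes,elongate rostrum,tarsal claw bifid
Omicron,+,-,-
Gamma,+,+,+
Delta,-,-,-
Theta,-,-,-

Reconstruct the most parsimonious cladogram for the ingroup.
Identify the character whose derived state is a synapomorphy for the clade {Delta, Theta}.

Character polarity is set by the outgroup: the derived state is whichever differs from the outgroup's state, so for compound eyes the derived state is '-', and for the remaining characters it is '+'.
compound eyes (derived state '-') is shared by Delta and Theta — a synapomorphy uniting that clade.
elongate rostrum: derived state '+' in Gamma only — an autapomorphy, so it tells us nothing about relationships among taxa.
tarsal claw bifid (derived state '+') is unique to Gamma (autapomorphy; uninformative for grouping).
Most parsimonious ingroup topology: (Gamma,(Delta,Theta)).
The clade {Delta, Theta} is supported by compound eyes: its derived state '-' occurs in exactly those taxa and in no other taxon (including the outgroup).

compound eyes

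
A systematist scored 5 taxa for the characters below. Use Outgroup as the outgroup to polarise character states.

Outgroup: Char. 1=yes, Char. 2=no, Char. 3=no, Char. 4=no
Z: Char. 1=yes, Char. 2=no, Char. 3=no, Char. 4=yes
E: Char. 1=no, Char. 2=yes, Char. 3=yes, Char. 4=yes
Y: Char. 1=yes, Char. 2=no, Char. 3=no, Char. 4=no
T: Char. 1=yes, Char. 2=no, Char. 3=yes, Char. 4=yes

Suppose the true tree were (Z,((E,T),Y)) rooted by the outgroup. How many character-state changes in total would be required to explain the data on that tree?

Map each character onto (Z,((E,T),Y)) (rooted by Outgroup) and count the minimum state changes it requires (Fitch parsimony):
Char. 1: 1; Char. 2: 1; Char. 3: 1; Char. 4: 2.
Total tree length = 5.

5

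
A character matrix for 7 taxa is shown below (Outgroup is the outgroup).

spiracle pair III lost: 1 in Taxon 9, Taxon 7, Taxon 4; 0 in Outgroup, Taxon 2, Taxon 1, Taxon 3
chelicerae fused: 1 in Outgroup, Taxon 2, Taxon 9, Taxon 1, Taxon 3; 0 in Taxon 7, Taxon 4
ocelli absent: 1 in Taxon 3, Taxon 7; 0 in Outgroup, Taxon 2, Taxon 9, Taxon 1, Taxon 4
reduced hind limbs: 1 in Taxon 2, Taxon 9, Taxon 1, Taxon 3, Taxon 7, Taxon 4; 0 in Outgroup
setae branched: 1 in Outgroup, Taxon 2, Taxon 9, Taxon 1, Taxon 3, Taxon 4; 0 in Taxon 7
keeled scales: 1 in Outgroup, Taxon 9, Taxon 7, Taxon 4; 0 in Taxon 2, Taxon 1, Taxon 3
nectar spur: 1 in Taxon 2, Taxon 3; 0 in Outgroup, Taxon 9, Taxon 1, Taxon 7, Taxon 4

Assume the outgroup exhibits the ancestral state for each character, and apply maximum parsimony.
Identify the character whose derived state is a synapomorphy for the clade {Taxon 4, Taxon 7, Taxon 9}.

spiracle pair III lost

Character polarity is set by the outgroup: the derived state is whichever differs from the outgroup's state, so for chelicerae fused, setae branched, keeled scales the derived state is '0', and for the remaining characters it is '1'.
spiracle pair III lost: derived state '1' in Taxon 4, Taxon 7, and Taxon 9 only — synapomorphy for {Taxon 4, Taxon 7, Taxon 9}.
Only Taxon 4 and Taxon 7 show the derived state '0' for chelicerae fused, supporting them as a clade.
ocelli absent (state '1') occurs in Taxon 3 and Taxon 7 but conflicts with the nesting implied by the other characters — most parsimoniously interpreted as homoplasy.
All ingroup taxa share the derived state '1' for reduced hind limbs; it defines the ingroup but does not resolve relationships within it.
setae branched (derived state '0') is unique to Taxon 7 (autapomorphy; uninformative for grouping).
keeled scales (derived state '0') is shared by Taxon 1, Taxon 2, and Taxon 3 — a synapomorphy uniting that clade.
nectar spur (derived state '1') is shared by Taxon 2 and Taxon 3 — a synapomorphy uniting that clade.
Most parsimonious ingroup topology: (((Taxon 2,Taxon 3),Taxon 1),(Taxon 9,(Taxon 7,Taxon 4))).
The clade {Taxon 4, Taxon 7, Taxon 9} is supported by spiracle pair III lost: its derived state '1' occurs in exactly those taxa and in no other taxon (including the outgroup).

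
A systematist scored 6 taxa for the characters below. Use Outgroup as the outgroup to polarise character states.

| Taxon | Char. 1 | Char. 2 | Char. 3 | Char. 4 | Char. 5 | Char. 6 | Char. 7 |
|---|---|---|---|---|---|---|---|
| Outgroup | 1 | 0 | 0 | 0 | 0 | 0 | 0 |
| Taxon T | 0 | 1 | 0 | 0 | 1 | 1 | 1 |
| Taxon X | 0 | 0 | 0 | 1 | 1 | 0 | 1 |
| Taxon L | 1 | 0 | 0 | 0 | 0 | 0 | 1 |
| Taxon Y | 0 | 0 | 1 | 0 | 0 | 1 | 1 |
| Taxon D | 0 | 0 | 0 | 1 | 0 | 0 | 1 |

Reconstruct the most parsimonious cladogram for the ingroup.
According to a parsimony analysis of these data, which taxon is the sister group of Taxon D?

Taxon X

Character polarity is set by the outgroup: the derived state is whichever differs from the outgroup's state, so for Char. 1 the derived state is '0', and for the remaining characters it is '1'.
Only Taxon D, Taxon T, Taxon X, and Taxon Y show the derived state '0' for Char. 1, supporting them as a clade.
Char. 2 (derived state '1') is unique to Taxon T (autapomorphy; uninformative for grouping).
Char. 3: derived state '1' in Taxon Y only — an autapomorphy, so it tells us nothing about relationships among taxa.
Char. 4: derived state '1' in Taxon D and Taxon X only — synapomorphy for {Taxon D, Taxon X}.
Char. 5 groups Taxon T and Taxon X, which is incompatible with the clades supported by the remaining characters; treating it as convergent (homoplasy) costs fewer steps than any alternative tree.
Char. 6 (derived state '1') is shared by Taxon T and Taxon Y — a synapomorphy uniting that clade.
All ingroup taxa share the derived state '1' for Char. 7; it defines the ingroup but does not resolve relationships within it.
Most parsimonious ingroup topology: (((Taxon T,Taxon Y),(Taxon X,Taxon D)),Taxon L).
Taxon D and Taxon X form a cherry on this tree, so they are sister taxa.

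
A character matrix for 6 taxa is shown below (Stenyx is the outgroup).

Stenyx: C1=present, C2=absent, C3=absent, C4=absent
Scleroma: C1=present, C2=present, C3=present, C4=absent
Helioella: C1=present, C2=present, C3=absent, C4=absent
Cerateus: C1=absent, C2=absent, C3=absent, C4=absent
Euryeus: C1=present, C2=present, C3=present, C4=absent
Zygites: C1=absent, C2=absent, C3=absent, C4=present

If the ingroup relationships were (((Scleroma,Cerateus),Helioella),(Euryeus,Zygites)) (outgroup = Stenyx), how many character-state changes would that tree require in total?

Map each character onto (((Scleroma,Cerateus),Helioella),(Euryeus,Zygites)) (rooted by Stenyx) and count the minimum state changes it requires (Fitch parsimony):
C1: 2; C2: 3; C3: 2; C4: 1.
Total tree length = 8.

8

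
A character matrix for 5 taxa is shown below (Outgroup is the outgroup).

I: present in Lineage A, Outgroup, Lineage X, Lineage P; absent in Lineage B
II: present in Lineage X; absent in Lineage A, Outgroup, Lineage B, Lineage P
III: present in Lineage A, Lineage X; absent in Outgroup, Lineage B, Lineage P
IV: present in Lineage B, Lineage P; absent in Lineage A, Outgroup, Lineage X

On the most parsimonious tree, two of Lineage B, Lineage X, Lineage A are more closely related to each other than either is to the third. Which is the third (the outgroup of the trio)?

Character polarity is set by the outgroup: the derived state is whichever differs from the outgroup's state, so for I the derived state is 'absent', and for the remaining characters it is 'present'.
I: derived state 'absent' in Lineage B only — an autapomorphy, so it tells us nothing about relationships among taxa.
II (derived state 'present') is unique to Lineage X (autapomorphy; uninformative for grouping).
Only Lineage A and Lineage X show the derived state 'present' for III, supporting them as a clade.
Only Lineage B and Lineage P show the derived state 'present' for IV, supporting them as a clade.
Most parsimonious ingroup topology: ((Lineage B,Lineage P),(Lineage A,Lineage X)).
Lineage A and Lineage X share a more recent common ancestor with each other than either does with Lineage B, so Lineage B is the least closely related of the three.

Lineage B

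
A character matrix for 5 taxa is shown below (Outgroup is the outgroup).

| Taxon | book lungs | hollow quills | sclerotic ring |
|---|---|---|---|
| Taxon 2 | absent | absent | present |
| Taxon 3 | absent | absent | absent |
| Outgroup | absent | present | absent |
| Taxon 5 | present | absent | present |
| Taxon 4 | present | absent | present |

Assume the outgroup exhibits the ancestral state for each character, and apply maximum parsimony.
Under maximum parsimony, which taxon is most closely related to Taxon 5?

Taxon 4

Character polarity is set by the outgroup: the derived state is whichever differs from the outgroup's state, so for hollow quills the derived state is 'absent', and for the remaining characters it is 'present'.
Only Taxon 4 and Taxon 5 show the derived state 'present' for book lungs, supporting them as a clade.
hollow quills (derived state 'absent') is shared by all ingroup taxa — unites the whole ingroup.
Only Taxon 2, Taxon 4, and Taxon 5 show the derived state 'present' for sclerotic ring, supporting them as a clade.
Most parsimonious ingroup topology: ((Taxon 2,(Taxon 4,Taxon 5)),Taxon 3).
Taxon 5 and Taxon 4 form a cherry on this tree, so they are sister taxa.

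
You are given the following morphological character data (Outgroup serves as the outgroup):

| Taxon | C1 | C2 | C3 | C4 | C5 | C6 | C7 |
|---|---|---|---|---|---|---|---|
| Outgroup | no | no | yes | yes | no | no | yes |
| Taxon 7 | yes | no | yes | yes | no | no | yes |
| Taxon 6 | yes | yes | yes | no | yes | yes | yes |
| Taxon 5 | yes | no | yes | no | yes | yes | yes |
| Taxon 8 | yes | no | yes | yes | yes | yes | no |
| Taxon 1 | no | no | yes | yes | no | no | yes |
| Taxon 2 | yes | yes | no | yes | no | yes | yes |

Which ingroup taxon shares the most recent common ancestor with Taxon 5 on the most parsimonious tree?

Character polarity is set by the outgroup: the derived state is whichever differs from the outgroup's state, so for C3, C4, C7 the derived state is 'no', and for the remaining characters it is 'yes'.
C1: derived state 'yes' in Taxon 2, Taxon 5, Taxon 6, Taxon 7, and Taxon 8 only — synapomorphy for {Taxon 2, Taxon 5, Taxon 6, Taxon 7, Taxon 8}.
C2 groups Taxon 2 and Taxon 6, which is incompatible with the clades supported by the remaining characters; treating it as convergent (homoplasy) costs fewer steps than any alternative tree.
C3: derived state 'no' in Taxon 2 only — an autapomorphy, so it tells us nothing about relationships among taxa.
C4: derived state 'no' in Taxon 5 and Taxon 6 only — synapomorphy for {Taxon 5, Taxon 6}.
C5: derived state 'yes' in Taxon 5, Taxon 6, and Taxon 8 only — synapomorphy for {Taxon 5, Taxon 6, Taxon 8}.
C6 (derived state 'yes') is shared by Taxon 2, Taxon 5, Taxon 6, and Taxon 8 — a synapomorphy uniting that clade.
C7 (derived state 'no') is unique to Taxon 8 (autapomorphy; uninformative for grouping).
Most parsimonious ingroup topology: ((Taxon 7,(((Taxon 6,Taxon 5),Taxon 8),Taxon 2)),Taxon 1).
Taxon 5 and Taxon 6 form a cherry on this tree, so they are sister taxa.

Taxon 6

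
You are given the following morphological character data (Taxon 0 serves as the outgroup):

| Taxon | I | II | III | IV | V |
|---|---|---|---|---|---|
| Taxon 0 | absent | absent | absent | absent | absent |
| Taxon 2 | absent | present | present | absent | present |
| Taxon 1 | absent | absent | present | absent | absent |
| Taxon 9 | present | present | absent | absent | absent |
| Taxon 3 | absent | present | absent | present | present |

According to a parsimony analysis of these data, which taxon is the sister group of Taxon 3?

Taxon 2

The outgroup has state 'absent' for every character, so 'present' is the derived state throughout.
I (derived state 'present') is unique to Taxon 9 (autapomorphy; uninformative for grouping).
Only Taxon 2, Taxon 3, and Taxon 9 show the derived state 'present' for II, supporting them as a clade.
III groups Taxon 1 and Taxon 2, which is incompatible with the clades supported by the remaining characters; treating it as convergent (homoplasy) costs fewer steps than any alternative tree.
IV: derived state 'present' in Taxon 3 only — an autapomorphy, so it tells us nothing about relationships among taxa.
V (derived state 'present') is shared by Taxon 2 and Taxon 3 — a synapomorphy uniting that clade.
Most parsimonious ingroup topology: (((Taxon 2,Taxon 3),Taxon 9),Taxon 1).
Taxon 3 and Taxon 2 form a cherry on this tree, so they are sister taxa.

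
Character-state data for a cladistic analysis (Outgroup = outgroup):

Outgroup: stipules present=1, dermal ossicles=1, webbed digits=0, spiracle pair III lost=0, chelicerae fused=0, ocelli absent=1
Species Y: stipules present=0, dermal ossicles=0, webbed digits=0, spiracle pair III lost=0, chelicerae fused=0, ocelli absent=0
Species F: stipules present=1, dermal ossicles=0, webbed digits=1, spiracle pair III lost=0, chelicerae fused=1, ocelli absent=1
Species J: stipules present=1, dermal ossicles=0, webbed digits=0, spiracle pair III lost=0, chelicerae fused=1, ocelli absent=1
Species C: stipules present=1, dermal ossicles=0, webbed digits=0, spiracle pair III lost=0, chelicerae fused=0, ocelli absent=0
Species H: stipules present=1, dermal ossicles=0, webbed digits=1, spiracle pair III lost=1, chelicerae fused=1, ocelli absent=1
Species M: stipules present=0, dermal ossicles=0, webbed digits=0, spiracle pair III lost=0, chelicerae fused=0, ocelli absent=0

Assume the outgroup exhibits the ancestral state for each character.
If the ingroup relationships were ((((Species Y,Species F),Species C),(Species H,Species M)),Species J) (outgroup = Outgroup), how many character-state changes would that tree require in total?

Map each character onto ((((Species Y,Species F),Species C),(Species H,Species M)),Species J) (rooted by Outgroup) and count the minimum state changes it requires (Fitch parsimony):
stipules present: 2; dermal ossicles: 1; webbed digits: 2; spiracle pair III lost: 1; chelicerae fused: 3; ocelli absent: 3.
Total tree length = 12.

12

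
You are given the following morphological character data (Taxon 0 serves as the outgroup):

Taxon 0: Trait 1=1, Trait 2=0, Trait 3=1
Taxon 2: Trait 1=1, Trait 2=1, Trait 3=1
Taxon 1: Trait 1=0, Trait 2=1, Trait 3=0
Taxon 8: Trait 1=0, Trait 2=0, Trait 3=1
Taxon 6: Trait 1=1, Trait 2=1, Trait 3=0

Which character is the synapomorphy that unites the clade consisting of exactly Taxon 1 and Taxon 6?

Character polarity is set by the outgroup: the derived state is whichever differs from the outgroup's state, so for Trait 1, Trait 3 the derived state is '0', and for the remaining characters it is '1'.
Trait 1 groups Taxon 1 and Taxon 8, which is incompatible with the clades supported by the remaining characters; treating it as convergent (homoplasy) costs fewer steps than any alternative tree.
Trait 2: derived state '1' in Taxon 1, Taxon 2, and Taxon 6 only — synapomorphy for {Taxon 1, Taxon 2, Taxon 6}.
Trait 3 (derived state '0') is shared by Taxon 1 and Taxon 6 — a synapomorphy uniting that clade.
Most parsimonious ingroup topology: ((Taxon 2,(Taxon 1,Taxon 6)),Taxon 8).
The clade {Taxon 1, Taxon 6} is supported by Trait 3: its derived state '0' occurs in exactly those taxa and in no other taxon (including the outgroup).

Trait 3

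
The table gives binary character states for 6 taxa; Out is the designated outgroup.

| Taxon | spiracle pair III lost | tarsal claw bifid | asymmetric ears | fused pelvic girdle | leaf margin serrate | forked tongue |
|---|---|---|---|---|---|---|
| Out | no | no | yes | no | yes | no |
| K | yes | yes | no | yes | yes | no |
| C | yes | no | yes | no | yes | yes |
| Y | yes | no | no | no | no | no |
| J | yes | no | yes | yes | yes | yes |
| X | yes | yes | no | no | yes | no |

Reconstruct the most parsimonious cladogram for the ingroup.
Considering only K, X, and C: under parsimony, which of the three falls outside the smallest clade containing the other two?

Character polarity is set by the outgroup: the derived state is whichever differs from the outgroup's state, so for asymmetric ears, leaf margin serrate the derived state is 'no', and for the remaining characters it is 'yes'.
All ingroup taxa share the derived state 'yes' for spiracle pair III lost; it defines the ingroup but does not resolve relationships within it.
tarsal claw bifid (derived state 'yes') is shared by K and X — a synapomorphy uniting that clade.
Only K, X, and Y show the derived state 'no' for asymmetric ears, supporting them as a clade.
fused pelvic girdle (state 'yes') occurs in J and K but conflicts with the nesting implied by the other characters — most parsimoniously interpreted as homoplasy.
leaf margin serrate: derived state 'no' in Y only — an autapomorphy, so it tells us nothing about relationships among taxa.
forked tongue: derived state 'yes' in C and J only — synapomorphy for {C, J}.
Most parsimonious ingroup topology: (((K,X),Y),(C,J)).
K and X share a more recent common ancestor with each other than either does with C, so C is the least closely related of the three.

C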